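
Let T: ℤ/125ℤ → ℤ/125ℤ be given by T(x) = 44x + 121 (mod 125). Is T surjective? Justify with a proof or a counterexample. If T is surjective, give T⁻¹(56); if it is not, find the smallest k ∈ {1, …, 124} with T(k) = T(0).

115

Recall: surjectivity means every element of the codomain has a preimage under T.
Since gcd(44, 125) = 1, 44 is invertible modulo 125. Euclid's algorithm: 125 = 2·44 + 37, 44 = 1·37 + 7, 37 = 5·7 + 2, 7 = 3·2 + 1; back-substituting gives 1 = 54·44 − 19·125, so 44⁻¹ ≡ 54 (mod 125).
For any y ∈ ℤ/125ℤ, x = 54(y − 121) mod 125 satisfies T(x) = 44·54(y − 121) + 121 ≡ y (since 44·54 ≡ 1 mod 125). So every y has a preimage.
Therefore T is surjective.
Since T is surjective, we find T⁻¹(56): we need 44x ≡ 56 − 121 ≡ 60 (mod 125). Using 44⁻¹ = 54: x ≡ 54·60 = 3240 = 25·125 + 115, so x = 115.
Check: T(115) = 44·115 + 121 = 5181 = 41·125 + 56 ≡ 56 (mod 125).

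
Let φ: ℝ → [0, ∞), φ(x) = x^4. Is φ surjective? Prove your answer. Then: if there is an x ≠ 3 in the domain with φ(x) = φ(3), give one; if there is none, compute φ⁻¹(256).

-3

For any y ∈ [0, ∞), x = y^{1/4} ∈ ℝ satisfies x^4 = y, so φ is surjective.
For the follow-up, such an x exists: taking x = −3 ∈ ℝ gives φ(−3) = 81 = φ(3) with −3 ≠ 3.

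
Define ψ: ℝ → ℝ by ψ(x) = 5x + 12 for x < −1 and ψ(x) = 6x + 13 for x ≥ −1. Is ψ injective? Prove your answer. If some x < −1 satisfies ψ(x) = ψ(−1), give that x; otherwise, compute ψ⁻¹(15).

1/3

Both pieces are strictly increasing (slopes 5 and 6), so each is injective on its own interval.
The left piece maps (−∞, −1) onto (−∞, 7); the right piece maps [−1, ∞) onto [7, ∞).
These images are disjoint, so no value is attained by both pieces. Therefore ψ is injective.
Because the two images are disjoint, no x < −1 has ψ(x) = ψ(−1), so we compute ψ⁻¹(15): 15 lies in [7, ∞), so solve 6x + 13 = 15: x = (15 − 13)/6 = 1/3.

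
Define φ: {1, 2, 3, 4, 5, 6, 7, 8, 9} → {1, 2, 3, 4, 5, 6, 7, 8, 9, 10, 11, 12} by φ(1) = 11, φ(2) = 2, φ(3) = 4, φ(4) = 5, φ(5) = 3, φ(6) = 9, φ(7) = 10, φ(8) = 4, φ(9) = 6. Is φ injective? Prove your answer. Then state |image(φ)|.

φ(3) = 4 = φ(8) with 3 ≠ 8, so φ is not injective.
The image of φ is {2, 3, 4, 5, 6, 9, 10, 11}, which has 8 elements.

8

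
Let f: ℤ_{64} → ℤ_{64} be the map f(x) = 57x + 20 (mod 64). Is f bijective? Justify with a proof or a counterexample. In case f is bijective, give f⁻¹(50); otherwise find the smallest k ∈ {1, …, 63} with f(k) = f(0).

Recall: f is injective if f(a) = f(b) implies a = b.
Suppose f(a) = f(b) in ℤ_{64}. Then 57a + 20 ≡ 57b + 20 (mod 64), thus 57(a − b) ≡ 0 (mod 64).
Since gcd(57, 64) = 1, 57 is invertible modulo 64, so a − b ≡ 0 (mod 64), i.e. a = b.
We now compute 57⁻¹ mod 64 explicitly. Euclid's algorithm: 64 = 1·57 + 7, 57 = 8·7 + 1; back-substituting gives 1 = 9·57 − 8·64, so 57⁻¹ ≡ 9 (mod 64).
Then y ↦ 9(y − 20) is a two-sided inverse to f, so every y ∈ ℤ_{64} has a preimage.
Hence f is bijective.
Since f is bijective, we compute f⁻¹(50): solve 57x + 20 ≡ 50 (mod 64), i.e. 57x ≡ 30 (mod 64).
Multiplying by 57⁻¹ = 9 gives x ≡ 9·30 = 270 = 4·64 + 14 ≡ 14 (mod 64).
Check: f(14) = 57·14 + 20 = 818 = 12·64 + 50 ≡ 50 (mod 64).

14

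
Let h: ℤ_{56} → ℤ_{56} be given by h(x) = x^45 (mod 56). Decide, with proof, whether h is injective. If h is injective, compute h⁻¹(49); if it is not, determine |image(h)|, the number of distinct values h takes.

h(2): Repeated squaring mod 56: 2^1 ≡ 2, 2^2 ≡ 2² = 4, 2^4 ≡ 4² = 16, 2^8 ≡ 16² = 256 ≡ 32, 2^16 ≡ 32² = 1024 ≡ 16, 2^32 ≡ 16² = 256 ≡ 32. Since 45 = 32 + 8 + 4 + 1, 2^45 ≡ 32·32·16·2: 32·32 = 1024 ≡ 16, then 16·16 = 256 ≡ 32, then 32·2 = 64 ≡ 8. So 2^45 ≡ 8 (mod 56).
h(4): Repeated squaring mod 56: 4^1 ≡ 4, 4^2 ≡ 4² = 16, 4^4 ≡ 16² = 256 ≡ 32, 4^8 ≡ 32² = 1024 ≡ 16, 4^16 ≡ 16² = 256 ≡ 32, 4^32 ≡ 32² = 1024 ≡ 16. Since 45 = 32 + 8 + 4 + 1, 4^45 ≡ 16·16·32·4: 16·16 = 256 ≡ 32, then 32·32 = 1024 ≡ 16, then 16·4 = 64 ≡ 8. So 4^45 ≡ 8 (mod 56).
So h(2) = h(4) = 8 while 2 ≠ 4, so h is not injective.
Since h is not injective, we determine |image(h)|. Computing x^45 mod 56 for each x (by repeated squaring, reducing mod 56 at every step), the values h(0), h(1), …, h(55) are: 0, 1, 8, 27, 8, 13, 48, 7, 8, 1, 48, 43, 48, 13, 0, 15, 8, 41, 8, 27, 48, 21, 8, 15, 48, 1, 48, 27, 0, 29, 8, 55, 8, 41, 48, 35, 8, 29, 48, 15, 48, 41, 0, 43, 8, 13, 8, 55, 48, 49, 8, 43, 48, 29, 48, 55.
The distinct values are {0, 1, 7, 8, 13, 15, 21, 27, 29, 35, 41, 43, 48, 49, 55}; there are 15 of them.

15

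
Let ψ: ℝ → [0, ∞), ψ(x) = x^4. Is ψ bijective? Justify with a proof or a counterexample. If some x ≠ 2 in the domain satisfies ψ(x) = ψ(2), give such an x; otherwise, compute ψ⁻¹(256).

-2

ψ(2) = 16 = (−2)^4 = ψ(−2) (since 4 is even), with 2 ≠ −2. So ψ is not injective, hence not bijective.
For the follow-up, such an x exists: taking x = −2 ∈ ℝ gives ψ(−2) = 16 = ψ(2) with −2 ≠ 2.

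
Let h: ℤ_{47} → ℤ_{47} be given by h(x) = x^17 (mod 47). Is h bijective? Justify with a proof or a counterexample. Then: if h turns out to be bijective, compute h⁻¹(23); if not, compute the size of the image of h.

Since 47 is prime, the nonzero elements of ℤ_{47} form a cyclic group of order 46.
As gcd(17, 46) = 1, raising to the 17th power is a bijection on this group: if u^17 ≡ v^17 then (uv^{−1})^17 = 1, and the only element of order dividing gcd(17, 46) = 1 is 1, so u = v.
With h(0) = 0 this makes h injective on all of ℤ_{47}, hence bijective (finite equal-size domain and codomain). In particular h is bijective.
Since h is bijective, we find the preimage of 23. The inverse of x ↦ x^17 on (ℤ_{47})^× is x ↦ x^19, because 17·19 = 323 = 7·46 + 1 ≡ 1 (mod 46) and x^{46} = 1 for x ≠ 0 (Fermat). So h⁻¹(23) = 23^19 mod 47.
Repeated squaring mod 47: 23^1 ≡ 23, 23^2 ≡ 23² = 529 ≡ 12, 23^4 ≡ 12² = 144 ≡ 3, 23^8 ≡ 3² = 9, 23^16 ≡ 9² = 81 ≡ 34. Since 19 = 16 + 2 + 1, 23^19 ≡ 34·12·23: 34·12 = 408 ≡ 32, then 32·23 = 736 ≡ 31. So 23^19 ≡ 31 (mod 47).
Hence h⁻¹(23) = 31.

31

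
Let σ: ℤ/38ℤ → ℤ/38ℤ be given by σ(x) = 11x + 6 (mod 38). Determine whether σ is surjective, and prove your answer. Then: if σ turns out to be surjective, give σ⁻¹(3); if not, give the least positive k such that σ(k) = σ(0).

Since gcd(11, 38) = 1, 11 is invertible modulo 38. Euclid's algorithm: 38 = 3·11 + 5, 11 = 2·5 + 1; back-substituting gives 1 = 7·11 − 2·38, so 11⁻¹ ≡ 7 (mod 38).
For any y ∈ ℤ/38ℤ, x = 7(y − 6) mod 38 satisfies σ(x) = 11·7(y − 6) + 6 ≡ y (since 11·7 ≡ 1 mod 38). So every y has a preimage.
So σ is surjective.
Since σ is surjective, we find σ⁻¹(3): we need 11x ≡ 3 − 6 ≡ 35 (mod 38). Using 11⁻¹ = 7: x ≡ 7·35 = 245 = 6·38 + 17, so x = 17.
Check: σ(17) = 11·17 + 6 = 193 = 5·38 + 3 ≡ 3 (mod 38).

17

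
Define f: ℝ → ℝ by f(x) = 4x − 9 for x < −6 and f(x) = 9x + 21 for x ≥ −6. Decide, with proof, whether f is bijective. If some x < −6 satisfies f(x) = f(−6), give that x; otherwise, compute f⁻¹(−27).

Both pieces are strictly increasing (slopes 4 and 9), so each is injective on its own interval.
The left piece maps (−∞, −6) onto (−∞, −33); the right piece maps [−6, ∞) onto [−33, ∞).
Since −33 = −33, the images partition ℝ: f is injective and surjective, hence bijective.
Because the two images are disjoint, no x < −6 has f(x) = f(−6), so we compute f⁻¹(−27): −27 lies in [−33, ∞), so solve 9x + 21 = −27: x = (−27 − 21)/9 = −16/3.

-16/3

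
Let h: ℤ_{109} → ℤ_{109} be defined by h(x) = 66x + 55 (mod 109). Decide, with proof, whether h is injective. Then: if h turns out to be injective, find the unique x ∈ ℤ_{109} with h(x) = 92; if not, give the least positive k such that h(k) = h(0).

If h(a) = h(b), then 66a ≡ 66b (mod 109). Because gcd(66, 109) = 1, we may cancel 66 to get a ≡ b (mod 109).
Hence h is injective.
We now compute 66⁻¹ mod 109 explicitly. Euclid's algorithm: 109 = 1·66 + 43, 66 = 1·43 + 23, 43 = 1·23 + 20, 23 = 1·20 + 3, 20 = 6·3 + 2, 3 = 1·2 + 1; back-substituting gives 1 = 38·66 − 23·109, so 66⁻¹ ≡ 38 (mod 109).
Since h is injective, we compute h⁻¹(92): solve 66x + 55 ≡ 92 (mod 109), i.e. 66x ≡ 37 (mod 109).
Multiplying by 66⁻¹ = 38 gives x ≡ 38·37 = 1406 = 12·109 + 98 ≡ 98 (mod 109).
Check: h(98) = 66·98 + 55 = 6523 = 59·109 + 92 ≡ 92 (mod 109).

98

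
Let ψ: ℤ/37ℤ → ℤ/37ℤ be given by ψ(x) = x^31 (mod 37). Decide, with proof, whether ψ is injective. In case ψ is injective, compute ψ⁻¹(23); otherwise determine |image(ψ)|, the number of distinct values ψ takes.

14

Since 37 is prime, the nonzero elements of ℤ/37ℤ form a cyclic group of order 36.
As gcd(31, 36) = 1, raising to the 31st power is a bijection on this group: if x_1^31 ≡ x_2^31 then (x_1x_2^{−1})^31 = 1, and the only element of order dividing gcd(31, 36) = 1 is 1, so x_1 = x_2.
With ψ(0) = 0 this makes ψ injective on all of ℤ/37ℤ, hence bijective (finite equal-size domain and codomain). In particular ψ is injective.
Since ψ is injective, we find the preimage of 23. The inverse of x ↦ x^31 on (ℤ/37ℤ)^× is x ↦ x^7, because 31·7 = 217 = 6·36 + 1 ≡ 1 (mod 36) and x^{36} = 1 for x ≠ 0 (Fermat). So ψ⁻¹(23) = 23^7 mod 37.
Repeated squaring mod 37: 23^1 ≡ 23, 23^2 ≡ 23² = 529 ≡ 11, 23^4 ≡ 11² = 121 ≡ 10. Since 7 = 4 + 2 + 1, 23^7 ≡ 10·11·23: 10·11 = 110 ≡ 36, then 36·23 = 828 ≡ 14. So 23^7 ≡ 14 (mod 37).
Hence ψ⁻¹(23) = 14.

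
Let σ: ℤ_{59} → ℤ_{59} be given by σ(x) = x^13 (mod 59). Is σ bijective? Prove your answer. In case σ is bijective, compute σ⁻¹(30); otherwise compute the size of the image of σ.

31

Since 59 is prime, the nonzero elements of ℤ_{59} form a cyclic group of order 58.
As gcd(13, 58) = 1, raising to the 13th power is a bijection on this group: if a^13 ≡ b^13 then (ab^{−1})^13 = 1, and the only element of order dividing gcd(13, 58) = 1 is 1, so a = b.
With σ(0) = 0 this makes σ injective on all of ℤ_{59}, hence bijective (finite equal-size domain and codomain). In particular σ is bijective.
Since σ is bijective, we find the preimage of 30. The inverse of x ↦ x^13 on (ℤ_{59})^× is x ↦ x^9, because 13·9 = 117 = 2·58 + 1 ≡ 1 (mod 58) and x^{58} = 1 for x ≠ 0 (Fermat). So σ⁻¹(30) = 30^9 mod 59.
Repeated squaring mod 59: 30^1 ≡ 30, 30^2 ≡ 30² = 900 ≡ 15, 30^4 ≡ 15² = 225 ≡ 48, 30^8 ≡ 48² = 2304 ≡ 3. Since 9 = 8 + 1, 30^9 ≡ 3·30: 3·30 = 90 ≡ 31. So 30^9 ≡ 31 (mod 59).
Hence σ⁻¹(30) = 31.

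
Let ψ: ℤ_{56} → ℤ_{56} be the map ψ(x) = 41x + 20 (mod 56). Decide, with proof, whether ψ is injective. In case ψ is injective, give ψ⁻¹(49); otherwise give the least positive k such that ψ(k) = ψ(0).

Recall that injectivity means: for all s, t in the domain, ψ(s) = ψ(t) implies s = t.
If ψ(s) = ψ(t), then 41s ≡ 41t (mod 56). Because gcd(41, 56) = 1, we may cancel 41 to get s ≡ t (mod 56).
Hence ψ is injective.
We now compute 41⁻¹ mod 56 explicitly. Euclid's algorithm: 56 = 1·41 + 15, 41 = 2·15 + 11, 15 = 1·11 + 4, 11 = 2·4 + 3, 4 = 1·3 + 1; back-substituting gives 1 = 41·41 − 30·56, so 41⁻¹ ≡ 41 (mod 56).
Since ψ is injective, we compute ψ⁻¹(49): solve 41x + 20 ≡ 49 (mod 56), i.e. 41x ≡ 29 (mod 56).
Multiplying by 41⁻¹ = 41 gives x ≡ 41·29 = 1189 = 21·56 + 13 ≡ 13 (mod 56).
Check: ψ(13) = 41·13 + 20 = 553 = 9·56 + 49 ≡ 49 (mod 56).

13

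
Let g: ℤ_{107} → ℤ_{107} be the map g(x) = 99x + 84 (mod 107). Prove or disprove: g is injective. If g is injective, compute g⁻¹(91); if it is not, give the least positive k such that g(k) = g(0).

Recall: g is injective if g(s) = g(t) implies s = t.
Suppose g(s) = g(t) in ℤ_{107}. Then 99s + 84 ≡ 99t + 84 (mod 107), hence 99(s − t) ≡ 0 (mod 107).
Since gcd(99, 107) = 1, 99 is invertible modulo 107, therefore s − t ≡ 0 (mod 107), i.e. s = t.
So g is injective.
We now compute 99⁻¹ mod 107 explicitly. Euclid's algorithm: 107 = 1·99 + 8, 99 = 12·8 + 3, 8 = 2·3 + 2, 3 = 1·2 + 1; back-substituting gives 1 = 40·99 − 37·107, so 99⁻¹ ≡ 40 (mod 107).
Since g is injective, we find g⁻¹(91): we need 99x ≡ 91 − 84 ≡ 7 (mod 107). Using 99⁻¹ = 40: x ≡ 40·7 = 280 = 2·107 + 66, so x = 66.
Check: g(66) = 99·66 + 84 = 6618 = 61·107 + 91 ≡ 91 (mod 107).

66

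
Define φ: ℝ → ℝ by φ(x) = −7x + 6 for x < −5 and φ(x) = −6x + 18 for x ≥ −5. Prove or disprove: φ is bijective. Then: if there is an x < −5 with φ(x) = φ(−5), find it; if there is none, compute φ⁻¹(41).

Both pieces are strictly decreasing (slopes −7 and −6), so each is injective on its own interval.
The left piece maps (−∞, −5) onto (41, ∞); the right piece maps [−5, ∞) onto (−∞, 48].
These images overlap. In particular φ(−5) = 48 (right piece), and solving −7x + 6 = 48 on the left piece gives x = −6 < −5.
So φ(−6) = φ(−5) with −6 ≠ −5, and φ is not injective, hence not bijective. This x = −6 is the requested value below −5.

-6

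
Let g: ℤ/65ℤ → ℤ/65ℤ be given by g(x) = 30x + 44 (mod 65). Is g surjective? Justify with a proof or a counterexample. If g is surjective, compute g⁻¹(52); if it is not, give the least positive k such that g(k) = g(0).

13

Since gcd(30, 65) = 5, we have 30x ≡ 0 (mod 5) for all x, so g(x) ≡ 4 (mod 5).
But 0 ≢ 4 (mod 5), so 0 ∈ ℤ/65ℤ has no preimage. Therefore g is not surjective.
Since g is not surjective, we find the least positive k with g(k) = g(0): this means 30k ≡ 0 (mod 65), i.e. 65 ∣ 30k. Since gcd(30, 65) = 5, dividing through by 5 this holds exactly when 13 ∣ 6k, and as gcd(6, 13) = 1, exactly when 13 ∣ k.
The smallest positive such k is 13.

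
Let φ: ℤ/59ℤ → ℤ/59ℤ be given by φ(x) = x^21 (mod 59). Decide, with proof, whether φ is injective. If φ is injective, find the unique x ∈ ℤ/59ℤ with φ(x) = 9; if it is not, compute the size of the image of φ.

4

Since 59 is prime, the nonzero elements of ℤ/59ℤ form a cyclic group of order 58.
As gcd(21, 58) = 1, raising to the 21st power is a bijection on this group: if x_1^21 ≡ x_2^21 then (x_1x_2^{−1})^21 = 1, and the only element of order dividing gcd(21, 58) = 1 is 1, so x_1 = x_2.
With φ(0) = 0 this makes φ injective on all of ℤ/59ℤ, hence bijective (finite equal-size domain and codomain). In particular φ is injective.
Since φ is injective, we find the preimage of 9. The inverse of x ↦ x^21 on (ℤ/59ℤ)^× is x ↦ x^47, because 21·47 = 987 = 17·58 + 1 ≡ 1 (mod 58) and x^{58} = 1 for x ≠ 0 (Fermat). So φ⁻¹(9) = 9^47 mod 59.
Repeated squaring mod 59: 9^1 ≡ 9, 9^2 ≡ 9² = 81 ≡ 22, 9^4 ≡ 22² = 484 ≡ 12, 9^8 ≡ 12² = 144 ≡ 26, 9^16 ≡ 26² = 676 ≡ 27, 9^32 ≡ 27² = 729 ≡ 21. Since 47 = 32 + 8 + 4 + 2 + 1, 9^47 ≡ 21·26·12·22·9: 21·26 = 546 ≡ 15, then 15·12 = 180 ≡ 3, then 3·22 = 66 ≡ 7, then 7·9 = 63 ≡ 4. So 9^47 ≡ 4 (mod 59).
Hence φ⁻¹(9) = 4.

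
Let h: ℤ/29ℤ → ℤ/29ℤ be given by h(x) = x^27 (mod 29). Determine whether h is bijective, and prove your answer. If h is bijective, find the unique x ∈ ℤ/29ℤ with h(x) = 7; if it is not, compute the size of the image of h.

Since 29 is prime, the nonzero elements of ℤ/29ℤ form a cyclic group of order 28.
As gcd(27, 28) = 1, raising to the 27th power is a bijection on this group: if s^27 ≡ t^27 then (st^{−1})^27 = 1, and the only element of order dividing gcd(27, 28) = 1 is 1, so s = t.
With h(0) = 0 this makes h injective on all of ℤ/29ℤ, hence bijective (finite equal-size domain and codomain). In particular h is bijective.
Since h is bijective, we find the preimage of 7. The inverse of x ↦ x^27 on (ℤ/29ℤ)^× is x ↦ x^27, because 27·27 = 729 = 26·28 + 1 ≡ 1 (mod 28) and x^{28} = 1 for x ≠ 0 (Fermat). So h⁻¹(7) = 7^27 mod 29.
Repeated squaring mod 29: 7^1 ≡ 7, 7^2 ≡ 7² = 49 ≡ 20, 7^4 ≡ 20² = 400 ≡ 23, 7^8 ≡ 23² = 529 ≡ 7, 7^16 ≡ 7² = 49 ≡ 20. Since 27 = 16 + 8 + 2 + 1, 7^27 ≡ 20·7·20·7: 20·7 = 140 ≡ 24, then 24·20 = 480 ≡ 16, then 16·7 = 112 ≡ 25. So 7^27 ≡ 25 (mod 29).
Hence h⁻¹(7) = 25.

25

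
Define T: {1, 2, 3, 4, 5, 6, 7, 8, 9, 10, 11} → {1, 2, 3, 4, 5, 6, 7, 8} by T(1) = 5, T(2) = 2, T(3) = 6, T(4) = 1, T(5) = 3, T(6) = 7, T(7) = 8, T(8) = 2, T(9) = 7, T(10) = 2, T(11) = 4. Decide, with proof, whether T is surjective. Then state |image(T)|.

Every element of the codomain has a preimage: 1 = T(4), 2 = T(2), 3 = T(5), 4 = T(11), 5 = T(1), 6 = T(3), 7 = T(6), 8 = T(7).
Therefore T is surjective.
The image of T is {1, 2, 3, 4, 5, 6, 7, 8}, which has 8 elements.

8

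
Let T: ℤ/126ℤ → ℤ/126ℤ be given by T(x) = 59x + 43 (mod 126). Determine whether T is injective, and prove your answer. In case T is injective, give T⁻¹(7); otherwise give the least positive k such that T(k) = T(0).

If T(s) = T(t), then 59s ≡ 59t (mod 126). Because gcd(59, 126) = 1, we may cancel 59 to get s ≡ t (mod 126).
Thus T is injective.
We now compute 59⁻¹ mod 126 explicitly. Euclid's algorithm: 126 = 2·59 + 8, 59 = 7·8 + 3, 8 = 2·3 + 2, 3 = 1·2 + 1; back-substituting gives 1 = 47·59 − 22·126, so 59⁻¹ ≡ 47 (mod 126).
Since T is injective, we compute T⁻¹(7): solve 59x + 43 ≡ 7 (mod 126), i.e. 59x ≡ 90 (mod 126).
Multiplying by 59⁻¹ = 47 gives x ≡ 47·90 = 4230 = 33·126 + 72 ≡ 72 (mod 126).
Check: T(72) = 59·72 + 43 = 4291 = 34·126 + 7 ≡ 7 (mod 126).

72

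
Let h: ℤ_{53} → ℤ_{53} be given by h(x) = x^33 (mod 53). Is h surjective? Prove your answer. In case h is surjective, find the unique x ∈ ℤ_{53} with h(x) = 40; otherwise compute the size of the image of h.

Since 53 is prime, the nonzero elements of ℤ_{53} form a cyclic group of order 52.
As gcd(33, 52) = 1, raising to the 33rd power is a bijection on this group: if x_1^33 ≡ x_2^33 then (x_1x_2^{−1})^33 = 1, and the only element of order dividing gcd(33, 52) = 1 is 1, so x_1 = x_2.
With h(0) = 0 this makes h injective on all of ℤ_{53}, hence bijective (finite equal-size domain and codomain). In particular h is surjective.
Since h is surjective, we find the preimage of 40. The inverse of x ↦ x^33 on (ℤ_{53})^× is x ↦ x^41, because 33·41 = 1353 = 26·52 + 1 ≡ 1 (mod 52) and x^{52} = 1 for x ≠ 0 (Fermat). So h⁻¹(40) = 40^41 mod 53.
Repeated squaring mod 53: 40^1 ≡ 40, 40^2 ≡ 40² = 1600 ≡ 10, 40^4 ≡ 10² = 100 ≡ 47, 40^8 ≡ 47² = 2209 ≡ 36, 40^16 ≡ 36² = 1296 ≡ 24, 40^32 ≡ 24² = 576 ≡ 46. Since 41 = 32 + 8 + 1, 40^41 ≡ 46·36·40: 46·36 = 1656 ≡ 13, then 13·40 = 520 ≡ 43. So 40^41 ≡ 43 (mod 53).
Hence h⁻¹(40) = 43.

43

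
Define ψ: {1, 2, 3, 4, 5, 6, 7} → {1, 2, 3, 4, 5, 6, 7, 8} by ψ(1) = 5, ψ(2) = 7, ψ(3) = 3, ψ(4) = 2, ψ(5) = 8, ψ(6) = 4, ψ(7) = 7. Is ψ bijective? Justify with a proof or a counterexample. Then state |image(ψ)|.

6

ψ(2) = 7 = ψ(7) with 2 ≠ 7, so ψ is not injective, hence not bijective.
The image of ψ is {2, 3, 4, 5, 7, 8}, which has 6 elements.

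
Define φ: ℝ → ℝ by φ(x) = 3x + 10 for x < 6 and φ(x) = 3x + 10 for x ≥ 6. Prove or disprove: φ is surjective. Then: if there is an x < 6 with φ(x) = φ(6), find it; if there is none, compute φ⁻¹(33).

23/3

Both pieces are strictly increasing (slopes 3 and 3), so each is injective on its own interval.
The left piece maps (−∞, 6) onto (−∞, 28); the right piece maps [6, ∞) onto [28, ∞).
These images together cover ℝ, so φ is surjective.
Because the two images are disjoint, no x < 6 has φ(x) = φ(6), so we compute φ⁻¹(33): 33 lies in [28, ∞), so solve 3x + 10 = 33: x = (33 − 10)/3 = 23/3.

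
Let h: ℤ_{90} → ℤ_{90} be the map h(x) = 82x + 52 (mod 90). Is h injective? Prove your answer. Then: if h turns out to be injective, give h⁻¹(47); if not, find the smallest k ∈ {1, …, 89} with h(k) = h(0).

We have gcd(82, 90) = 2 > 1. Taking s = 0 and t = 45: h(0) = 52 and h(45) = 82·45 + 52 = 3742 ≡ 52 (mod 90).
So h(0) = h(45) while 0 ≠ 45, hence h is not injective.
Since h is not injective, we find the least positive k with h(k) = h(0): this means 82k ≡ 0 (mod 90), i.e. 90 ∣ 82k. Since gcd(82, 90) = 2, dividing through by 2 this holds exactly when 45 ∣ 41k, and as gcd(41, 45) = 1, exactly when 45 ∣ k.
The smallest positive such k is 45.

45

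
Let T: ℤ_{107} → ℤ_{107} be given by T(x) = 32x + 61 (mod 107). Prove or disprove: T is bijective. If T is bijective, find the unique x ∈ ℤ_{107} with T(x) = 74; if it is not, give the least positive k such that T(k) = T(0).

84

Suppose T(a) = T(b) in ℤ_{107}. Then 32a + 61 ≡ 32b + 61 (mod 107), hence 32(a − b) ≡ 0 (mod 107).
Since gcd(32, 107) = 1, 32 is invertible modulo 107, therefore a − b ≡ 0 (mod 107), i.e. a = b.
We now compute 32⁻¹ mod 107 explicitly. Euclid's algorithm: 107 = 3·32 + 11, 32 = 2·11 + 10, 11 = 1·10 + 1; back-substituting gives 1 = 97·32 − 29·107, so 32⁻¹ ≡ 97 (mod 107).
Then y ↦ 97(y − 61) is a two-sided inverse to T, so every y ∈ ℤ_{107} has a preimage.
Therefore T is bijective.
Since T is bijective, we compute T⁻¹(74): solve 32x + 61 ≡ 74 (mod 107), i.e. 32x ≡ 13 (mod 107).
Multiplying by 32⁻¹ = 97 gives x ≡ 97·13 = 1261 = 11·107 + 84 ≡ 84 (mod 107).
Check: T(84) = 32·84 + 61 = 2749 = 25·107 + 74 ≡ 74 (mod 107).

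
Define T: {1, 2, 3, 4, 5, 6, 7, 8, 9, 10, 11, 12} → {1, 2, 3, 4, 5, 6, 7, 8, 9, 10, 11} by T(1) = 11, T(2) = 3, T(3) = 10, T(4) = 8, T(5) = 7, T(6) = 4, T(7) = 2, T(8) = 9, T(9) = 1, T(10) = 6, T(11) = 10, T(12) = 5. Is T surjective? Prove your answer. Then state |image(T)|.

11

Every element of the codomain has a preimage: 1 = T(9), 2 = T(7), 3 = T(2), 4 = T(6), 5 = T(12), 6 = T(10), 7 = T(5), 8 = T(4), 9 = T(8), 10 = T(3), 11 = T(1).
Hence T is surjective.
The image of T is {1, 2, 3, 4, 5, 6, 7, 8, 9, 10, 11}, which has 11 elements.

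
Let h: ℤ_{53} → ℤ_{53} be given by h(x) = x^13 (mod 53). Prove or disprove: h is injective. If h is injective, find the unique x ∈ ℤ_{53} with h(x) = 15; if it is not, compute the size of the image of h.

h(2): Repeated squaring mod 53: 2^1 ≡ 2, 2^2 ≡ 2² = 4, 2^4 ≡ 4² = 16, 2^8 ≡ 16² = 256 ≡ 44. Since 13 = 8 + 4 + 1, 2^13 ≡ 44·16·2: 44·16 = 704 ≡ 15, then 15·2 = 30. So 2^13 ≡ 30 (mod 53).
h(3): Repeated squaring mod 53: 3^1 ≡ 3, 3^2 ≡ 3² = 9, 3^4 ≡ 9² = 81 ≡ 28, 3^8 ≡ 28² = 784 ≡ 42. Since 13 = 8 + 4 + 1, 3^13 ≡ 42·28·3: 42·28 = 1176 ≡ 10, then 10·3 = 30. So 3^13 ≡ 30 (mod 53).
So h(2) = h(3) = 30 while 2 ≠ 3, therefore h is not injective.
Since h is not injective, we determine |image(h)|. Computing x^13 mod 53 for each x (by repeated squaring, reducing mod 53 at every step), the values h(0), h(1), …, h(52) are: 0, 1, 30, 30, 52, 23, 52, 52, 23, 52, 1, 52, 23, 1, 23, 1, 1, 52, 23, 30, 30, 23, 23, 23, 1, 52, 30, 23, 1, 52, 30, 30, 30, 23, 23, 30, 1, 52, 52, 30, 52, 30, 1, 52, 1, 30, 1, 1, 30, 1, 23, 23, 52.
The distinct values are {0, 1, 23, 30, 52}; there are 5 of them.

5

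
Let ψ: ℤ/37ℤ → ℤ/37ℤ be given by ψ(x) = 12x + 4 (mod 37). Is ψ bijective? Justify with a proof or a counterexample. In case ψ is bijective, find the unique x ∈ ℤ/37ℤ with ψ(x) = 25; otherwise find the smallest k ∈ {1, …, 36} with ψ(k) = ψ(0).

11

If ψ(x_1) = ψ(x_2), then 12x_1 ≡ 12x_2 (mod 37). Because gcd(12, 37) = 1, we may cancel 12 to get x_1 ≡ x_2 (mod 37).
We now compute 12⁻¹ mod 37 explicitly. Euclid's algorithm: 37 = 3·12 + 1; back-substituting gives 1 = 34·12 − 11·37, so 12⁻¹ ≡ 34 (mod 37).
For any y ∈ ℤ/37ℤ, x = 34(y − 4) mod 37 satisfies ψ(x) = 12·34(y − 4) + 4 ≡ y (since 12·34 ≡ 1 mod 37). So every y has a preimage.
So ψ is bijective.
Since ψ is bijective, we find ψ⁻¹(25): we need 12x ≡ 25 − 4 ≡ 21 (mod 37). Using 12⁻¹ = 34: x ≡ 34·21 = 714 = 19·37 + 11, so x = 11.
Check: ψ(11) = 12·11 + 4 = 136 = 3·37 + 25 ≡ 25 (mod 37).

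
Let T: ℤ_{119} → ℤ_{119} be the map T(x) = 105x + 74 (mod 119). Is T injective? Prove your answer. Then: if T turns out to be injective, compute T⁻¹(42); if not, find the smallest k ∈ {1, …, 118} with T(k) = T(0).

17

We have gcd(105, 119) = 7 > 1. Taking u = 0 and v = 17: T(0) = 74 and T(17) = 105·17 + 74 = 1859 ≡ 74 (mod 119).
So T(0) = T(17) while 0 ≠ 17, therefore T is not injective.
Since T is not injective, we find the least positive k with T(k) = T(0): this means 105k ≡ 0 (mod 119), i.e. 119 ∣ 105k. Since gcd(105, 119) = 7, dividing through by 7 this holds exactly when 17 ∣ 15k, and as gcd(15, 17) = 1, exactly when 17 ∣ k.
The smallest positive such k is 17.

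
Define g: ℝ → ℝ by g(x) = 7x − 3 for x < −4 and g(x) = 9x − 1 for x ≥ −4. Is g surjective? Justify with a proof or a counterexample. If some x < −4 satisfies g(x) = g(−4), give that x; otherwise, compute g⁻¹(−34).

Both pieces are strictly increasing (slopes 7 and 9), so each is injective on its own interval.
The left piece maps (−∞, −4) onto (−∞, −31); the right piece maps [−4, ∞) onto [−37, ∞).
The union (−∞, −31) ∪ [−37, ∞) covers ℝ, so g is surjective.
For the follow-up: the images overlap, so an x < −4 with g(x) = g(−4) exists. g(−4) = −37; solving 7x − 3 = −37 for x < −4 gives x = (−37 + 3)/7 = −34/7.

-34/7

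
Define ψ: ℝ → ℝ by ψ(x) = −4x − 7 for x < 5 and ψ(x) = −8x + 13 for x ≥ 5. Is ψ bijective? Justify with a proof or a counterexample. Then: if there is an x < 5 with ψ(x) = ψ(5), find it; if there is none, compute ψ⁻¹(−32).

Both pieces are strictly decreasing (slopes −4 and −8), so each is injective on its own interval.
The left piece maps (−∞, 5) onto (−27, ∞); the right piece maps [5, ∞) onto (−∞, −27].
Since −27 = −27, the images partition ℝ: ψ is injective and surjective, hence bijective.
Because the two images are disjoint, no x < 5 has ψ(x) = ψ(5), so we compute ψ⁻¹(−32): −32 lies in (−∞, −27], so solve −8x + 13 = −32: x = (−32 − 13)/(−8) = 45/8.

45/8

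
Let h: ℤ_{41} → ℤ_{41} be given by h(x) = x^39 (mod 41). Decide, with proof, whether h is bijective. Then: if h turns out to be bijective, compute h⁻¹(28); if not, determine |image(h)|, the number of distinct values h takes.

Since 41 is prime, the nonzero elements of ℤ_{41} form a cyclic group of order 40.
As gcd(39, 40) = 1, raising to the 39th power is a bijection on this group: if u^39 ≡ v^39 then (uv^{−1})^39 = 1, and the only element of order dividing gcd(39, 40) = 1 is 1, so u = v.
With h(0) = 0 this makes h injective on all of ℤ_{41}, hence bijective (finite equal-size domain and codomain). In particular h is bijective.
Since h is bijective, we find the preimage of 28. The inverse of x ↦ x^39 on (ℤ_{41})^× is x ↦ x^39, because 39·39 = 1521 = 38·40 + 1 ≡ 1 (mod 40) and x^{40} = 1 for x ≠ 0 (Fermat). So h⁻¹(28) = 28^39 mod 41.
Repeated squaring mod 41: 28^1 ≡ 28, 28^2 ≡ 28² = 784 ≡ 5, 28^4 ≡ 5² = 25, 28^8 ≡ 25² = 625 ≡ 10, 28^16 ≡ 10² = 100 ≡ 18, 28^32 ≡ 18² = 324 ≡ 37. Since 39 = 32 + 4 + 2 + 1, 28^39 ≡ 37·25·5·28: 37·25 = 925 ≡ 23, then 23·5 = 115 ≡ 33, then 33·28 = 924 ≡ 22. So 28^39 ≡ 22 (mod 41).
Hence h⁻¹(28) = 22.

22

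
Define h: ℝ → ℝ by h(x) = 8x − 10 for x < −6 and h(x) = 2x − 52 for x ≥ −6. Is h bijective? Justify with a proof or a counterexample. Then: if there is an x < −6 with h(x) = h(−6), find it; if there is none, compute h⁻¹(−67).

Both pieces are strictly increasing (slopes 8 and 2), so each is injective on its own interval.
The left piece maps (−∞, −6) onto (−∞, −58); the right piece maps [−6, ∞) onto [−64, ∞).
These images overlap. In particular h(−6) = −64 (right piece), and solving 8x − 10 = −64 on the left piece gives x = −27/4 < −6.
So h(−27/4) = h(−6) with −27/4 ≠ −6, and h is not injective, hence not bijective. This x = −27/4 is the requested value below −6.

-27/4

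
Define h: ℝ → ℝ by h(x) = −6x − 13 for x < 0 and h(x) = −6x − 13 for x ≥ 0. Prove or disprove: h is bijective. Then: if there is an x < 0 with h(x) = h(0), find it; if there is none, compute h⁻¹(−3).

-5/3

Both pieces are strictly decreasing (slopes −6 and −6), so each is injective on its own interval.
The left piece maps (−∞, 0) onto (−13, ∞); the right piece maps [0, ∞) onto (−∞, −13].
Since −13 = −13, the images partition ℝ: h is injective and surjective, hence bijective.
Because the two images are disjoint, no x < 0 has h(x) = h(0), so we compute h⁻¹(−3): −3 lies in (−13, ∞), so solve −6x − 13 = −3: x = (−3 + 13)/(−6) = −5/3.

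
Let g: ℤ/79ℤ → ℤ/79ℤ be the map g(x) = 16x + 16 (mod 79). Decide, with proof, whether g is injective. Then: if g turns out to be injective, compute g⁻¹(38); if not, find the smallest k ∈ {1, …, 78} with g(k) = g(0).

31

If g(u) = g(v), then 16u ≡ 16v (mod 79). Because gcd(16, 79) = 1, we may cancel 16 to get u ≡ v (mod 79).
So g is injective.
We now compute 16⁻¹ mod 79 explicitly. Euclid's algorithm: 79 = 4·16 + 15, 16 = 1·15 + 1; back-substituting gives 1 = 5·16 − 1·79, so 16⁻¹ ≡ 5 (mod 79).
Since g is injective, we find g⁻¹(38): we need 16x ≡ 38 − 16 ≡ 22 (mod 79). Using 16⁻¹ = 5: x ≡ 5·22 = 110 = 1·79 + 31, so x = 31.
Check: g(31) = 16·31 + 16 = 512 = 6·79 + 38 ≡ 38 (mod 79).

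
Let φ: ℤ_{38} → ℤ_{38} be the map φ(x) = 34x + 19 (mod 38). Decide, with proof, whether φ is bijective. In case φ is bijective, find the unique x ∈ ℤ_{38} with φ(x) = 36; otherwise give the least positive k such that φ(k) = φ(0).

Recall: injectivity means: for all a, b in the domain, φ(a) = φ(b) implies a = b.
We have gcd(34, 38) = 2 > 1. Taking a = 0 and b = 19: φ(0) = 19 and φ(19) = 34·19 + 19 = 665 ≡ 19 (mod 38).
So φ(0) = φ(19) while 0 ≠ 19, so φ is not injective, hence not bijective.
Since φ is not bijective, we find the least positive k with φ(k) = φ(0): this means 34k ≡ 0 (mod 38), i.e. 38 ∣ 34k. Since gcd(34, 38) = 2, dividing through by 2 this holds exactly when 19 ∣ 17k, and as gcd(17, 19) = 1, exactly when 19 ∣ k.
The smallest positive such k is 19.

19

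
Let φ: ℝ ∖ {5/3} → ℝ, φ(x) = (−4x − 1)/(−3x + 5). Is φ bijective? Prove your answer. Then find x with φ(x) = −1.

4/7

If φ(x) = 4/3, cross-multiplying gives −3(−4x − 1) = −4(−3x + 5), which simplifies to 3 = −20 — false.  So 4/3 has no preimage and φ is not surjective.
Hence φ is not bijective.
Solving φ(x) = −1: cross-multiplying gives −4x − 1 = −1(−3x + 5), which rearranges to −7x = −4, so x = 4/7.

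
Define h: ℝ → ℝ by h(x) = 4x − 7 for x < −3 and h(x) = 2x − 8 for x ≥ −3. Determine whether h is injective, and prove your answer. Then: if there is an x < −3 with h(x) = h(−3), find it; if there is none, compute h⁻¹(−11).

Both pieces are strictly increasing (slopes 4 and 2), so each is injective on its own interval.
The left piece maps (−∞, −3) onto (−∞, −19); the right piece maps [−3, ∞) onto [−14, ∞).
These images are disjoint, so no value is attained by both pieces. Hence h is injective.
Because the two images are disjoint, no x < −3 has h(x) = h(−3), so we compute h⁻¹(−11): −11 lies in [−14, ∞), so solve 2x − 8 = −11: x = (−11 + 8)/2 = −3/2.

-3/2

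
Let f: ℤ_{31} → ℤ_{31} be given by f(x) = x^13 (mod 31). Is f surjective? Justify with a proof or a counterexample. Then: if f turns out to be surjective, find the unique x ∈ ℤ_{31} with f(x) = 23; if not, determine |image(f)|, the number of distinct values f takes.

Since 31 is prime, the nonzero elements of ℤ_{31} form a cyclic group of order 30.
As gcd(13, 30) = 1, raising to the 13th power is a bijection on this group: if u^13 ≡ v^13 then (uv^{−1})^13 = 1, and the only element of order dividing gcd(13, 30) = 1 is 1, so u = v.
With f(0) = 0 this makes f injective on all of ℤ_{31}, hence bijective (finite equal-size domain and codomain). In particular f is surjective.
Since f is surjective, we find the preimage of 23. The inverse of x ↦ x^13 on (ℤ_{31})^× is x ↦ x^7, because 13·7 = 91 = 3·30 + 1 ≡ 1 (mod 30) and x^{30} = 1 for x ≠ 0 (Fermat). So f⁻¹(23) = 23^7 mod 31.
Repeated squaring mod 31: 23^1 ≡ 23, 23^2 ≡ 23² = 529 ≡ 2, 23^4 ≡ 2² = 4. Since 7 = 4 + 2 + 1, 23^7 ≡ 4·2·23: 4·2 = 8, then 8·23 = 184 ≡ 29. So 23^7 ≡ 29 (mod 31).
Hence f⁻¹(23) = 29.

29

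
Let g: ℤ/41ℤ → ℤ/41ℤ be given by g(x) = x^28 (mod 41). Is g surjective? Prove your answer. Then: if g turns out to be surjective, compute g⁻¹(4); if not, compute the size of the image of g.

11

g(4): Repeated squaring mod 41: 4^1 ≡ 4, 4^2 ≡ 4² = 16, 4^4 ≡ 16² = 256 ≡ 10, 4^8 ≡ 10² = 100 ≡ 18, 4^16 ≡ 18² = 324 ≡ 37. Since 28 = 16 + 8 + 4, 4^28 ≡ 37·18·10: 37·18 = 666 ≡ 10, then 10·10 = 100 ≡ 18. So 4^28 ≡ 18 (mod 41).
g(5): Repeated squaring mod 41: 5^1 ≡ 5, 5^2 ≡ 5² = 25, 5^4 ≡ 25² = 625 ≡ 10, 5^8 ≡ 10² = 100 ≡ 18, 5^16 ≡ 18² = 324 ≡ 37. Since 28 = 16 + 8 + 4, 5^28 ≡ 37·18·10: 37·18 = 666 ≡ 10, then 10·10 = 100 ≡ 18. So 5^28 ≡ 18 (mod 41).
So g(4) = g(5) = 18 while 4 ≠ 5, so g is not injective.
A non-injective map from the 41-element set ℤ/41ℤ to itself takes at most 40 distinct values, so it cannot be surjective. Hence g is not surjective.
Since g is not surjective, we determine |image(g)|. Computing x^28 mod 41 for each x (by repeated squaring, reducing mod 41 at every step), the values g(0), g(1), …, g(40) are: 0, 1, 10, 40, 18, 18, 31, 4, 16, 1, 16, 25, 23, 31, 40, 23, 37, 25, 10, 4, 37, 37, 4, 10, 25, 37, 23, 40, 31, 23, 25, 16, 1, 16, 4, 31, 18, 18, 40, 10, 1.
The distinct values are {0, 1, 4, 10, 16, 18, 23, 25, 31, 37, 40}; there are 11 of them.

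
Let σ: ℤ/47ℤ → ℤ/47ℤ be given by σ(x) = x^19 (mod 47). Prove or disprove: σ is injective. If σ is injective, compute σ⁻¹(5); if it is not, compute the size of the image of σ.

38

Since 47 is prime, the nonzero elements of ℤ/47ℤ form a cyclic group of order 46.
As gcd(19, 46) = 1, raising to the 19th power is a bijection on this group: if s^19 ≡ t^19 then (st^{−1})^19 = 1, and the only element of order dividing gcd(19, 46) = 1 is 1, so s = t.
With σ(0) = 0 this makes σ injective on all of ℤ/47ℤ, hence bijective (finite equal-size domain and codomain). In particular σ is injective.
Since σ is injective, we find the preimage of 5. The inverse of x ↦ x^19 on (ℤ/47ℤ)^× is x ↦ x^17, because 19·17 = 323 = 7·46 + 1 ≡ 1 (mod 46) and x^{46} = 1 for x ≠ 0 (Fermat). So σ⁻¹(5) = 5^17 mod 47.
Repeated squaring mod 47: 5^1 ≡ 5, 5^2 ≡ 5² = 25, 5^4 ≡ 25² = 625 ≡ 14, 5^8 ≡ 14² = 196 ≡ 8, 5^16 ≡ 8² = 64 ≡ 17. Since 17 = 16 + 1, 5^17 ≡ 17·5: 17·5 = 85 ≡ 38. So 5^17 ≡ 38 (mod 47).
Hence σ⁻¹(5) = 38.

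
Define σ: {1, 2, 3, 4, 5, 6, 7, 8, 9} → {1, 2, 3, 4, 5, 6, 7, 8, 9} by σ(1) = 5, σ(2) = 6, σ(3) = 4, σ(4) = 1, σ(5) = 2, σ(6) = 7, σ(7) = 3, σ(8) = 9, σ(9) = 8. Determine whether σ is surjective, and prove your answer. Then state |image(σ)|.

Every element of the codomain has a preimage: 1 = σ(4), 2 = σ(5), 3 = σ(7), 4 = σ(3), 5 = σ(1), 6 = σ(2), 7 = σ(6), 8 = σ(9), 9 = σ(8).
So σ is surjective.
The image of σ is {1, 2, 3, 4, 5, 6, 7, 8, 9}, which has 9 elements.

9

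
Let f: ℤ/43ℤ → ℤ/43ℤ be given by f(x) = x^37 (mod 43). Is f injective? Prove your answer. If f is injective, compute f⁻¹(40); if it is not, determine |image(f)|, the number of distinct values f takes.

38

Since 43 is prime, the nonzero elements of ℤ/43ℤ form a cyclic group of order 42.
As gcd(37, 42) = 1, raising to the 37th power is a bijection on this group: if x_1^37 ≡ x_2^37 then (x_1x_2^{−1})^37 = 1, and the only element of order dividing gcd(37, 42) = 1 is 1, so x_1 = x_2.
With f(0) = 0 this makes f injective on all of ℤ/43ℤ, hence bijective (finite equal-size domain and codomain). In particular f is injective.
Since f is injective, we find the preimage of 40. The inverse of x ↦ x^37 on (ℤ/43ℤ)^× is x ↦ x^25, because 37·25 = 925 = 22·42 + 1 ≡ 1 (mod 42) and x^{42} = 1 for x ≠ 0 (Fermat). So f⁻¹(40) = 40^25 mod 43.
Repeated squaring mod 43: 40^1 ≡ 40, 40^2 ≡ 40² = 1600 ≡ 9, 40^4 ≡ 9² = 81 ≡ 38, 40^8 ≡ 38² = 1444 ≡ 25, 40^16 ≡ 25² = 625 ≡ 23. Since 25 = 16 + 8 + 1, 40^25 ≡ 23·25·40: 23·25 = 575 ≡ 16, then 16·40 = 640 ≡ 38. So 40^25 ≡ 38 (mod 43).
Hence f⁻¹(40) = 38.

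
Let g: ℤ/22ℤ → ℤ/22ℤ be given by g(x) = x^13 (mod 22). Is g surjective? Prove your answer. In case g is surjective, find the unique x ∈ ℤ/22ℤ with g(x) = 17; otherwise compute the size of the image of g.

19

Computing x^13 mod 22 for each x (by repeated squaring, reducing mod 22 at every step), the values g(0), g(1), …, g(21) are: 0, 1, 8, 5, 20, 15, 18, 13, 6, 3, 10, 11, 12, 19, 16, 9, 4, 7, 2, 17, 14, 21.
Every element of ℤ/22ℤ appears exactly once in this list, so g is a bijection, and in particular surjective.
Since g is surjective, we read off the preimage of 17 from the same table: g(19) = 17, so g⁻¹(17) = 19.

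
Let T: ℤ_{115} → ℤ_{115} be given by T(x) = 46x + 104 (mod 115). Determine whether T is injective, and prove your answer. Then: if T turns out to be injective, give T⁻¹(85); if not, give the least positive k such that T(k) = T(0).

By definition, T is injective if T(x_1) = T(x_2) implies x_1 = x_2.
We have gcd(46, 115) = 23 > 1. Taking x_1 = 0 and x_2 = 5: T(0) = 104 and T(5) = 46·5 + 104 = 334 ≡ 104 (mod 115).
So T(0) = T(5) while 0 ≠ 5, so T is not injective.
Since T is not injective, we find the least positive k with T(k) = T(0): this means 46k ≡ 0 (mod 115), i.e. 115 ∣ 46k. Since gcd(46, 115) = 23, dividing through by 23 this holds exactly when 5 ∣ 2k, and as gcd(2, 5) = 1, exactly when 5 ∣ k.
The smallest positive such k is 5.

5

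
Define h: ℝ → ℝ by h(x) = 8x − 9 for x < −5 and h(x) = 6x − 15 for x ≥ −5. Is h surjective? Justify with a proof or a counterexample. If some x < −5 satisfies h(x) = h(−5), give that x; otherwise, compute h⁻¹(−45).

-5

Both pieces are strictly increasing (slopes 8 and 6), so each is injective on its own interval.
The left piece maps (−∞, −5) onto (−∞, −49); the right piece maps [−5, ∞) onto [−45, ∞).
The union (−∞, −49) ∪ [−45, ∞) omits the interval between −49 and −45; in particular −49 has no preimage. So h is not surjective.
Because the two images are disjoint, no x < −5 has h(x) = h(−5), so we compute h⁻¹(−45): −45 lies in [−45, ∞), so solve 6x − 15 = −45: x = (−45 + 15)/6 = −5.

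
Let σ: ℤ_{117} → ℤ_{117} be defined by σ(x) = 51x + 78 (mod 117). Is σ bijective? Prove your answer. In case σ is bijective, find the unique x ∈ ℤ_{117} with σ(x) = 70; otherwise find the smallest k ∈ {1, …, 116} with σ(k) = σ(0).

39

Recall: σ is injective when σ(s) = σ(t) forces s = t.
We have gcd(51, 117) = 3 > 1. Taking s = 0 and t = 39: σ(0) = 78 and σ(39) = 51·39 + 78 = 2067 ≡ 78 (mod 117).
So σ(0) = σ(39) while 0 ≠ 39, therefore σ is not injective, hence not bijective.
Since σ is not bijective, we find the least positive k with σ(k) = σ(0): this means 51k ≡ 0 (mod 117), i.e. 117 ∣ 51k. Since gcd(51, 117) = 3, dividing through by 3 this holds exactly when 39 ∣ 17k, and as gcd(17, 39) = 1, exactly when 39 ∣ k.
The smallest positive such k is 39.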